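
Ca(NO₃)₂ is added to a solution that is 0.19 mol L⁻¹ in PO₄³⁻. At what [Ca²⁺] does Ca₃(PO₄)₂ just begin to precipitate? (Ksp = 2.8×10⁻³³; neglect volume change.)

The threshold for precipitation is Q = Ksp.
Ca₃(PO₄)₂(s) ⇌ 3 Ca²⁺(aq) + 2 PO₄³⁻(aq)
Ksp = [Ca²⁺]^3[PO₄³⁻]^2 = [Ca²⁺]^3(0.19)^2
[Ca²⁺]^3 = 2.8×10⁻³³ / (0.19)^2 = 7.8×10⁻³²
[Ca²⁺] = 4.3×10⁻¹¹ mol L⁻¹

4.3×10⁻¹¹ M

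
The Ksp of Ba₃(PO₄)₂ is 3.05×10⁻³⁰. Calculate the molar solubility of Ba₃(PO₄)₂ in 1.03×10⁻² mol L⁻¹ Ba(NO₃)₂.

8.35×10⁻¹³ M

Ba₃(PO₄)₂(s) ⇌ 3 Ba²⁺(aq) + 2 PO₄³⁻(aq)
The solution already contains Ba²⁺ at 1.03×10⁻² mol L⁻¹. Let s be the molar solubility of Ba₃(PO₄)₂.
[Ba²⁺] ≈ 1.03×10⁻² mol L⁻¹ (common ion dominates); [PO₄³⁻] = 2s.
Ksp = [Ba²⁺]^3[PO₄³⁻]^2 = (1.03×10⁻²)^3(2s)^2
(2s)^2 = 3.05×10⁻³⁰ / (1.03×10⁻²)^3 = 2.79×10⁻²⁴
s = 8.35×10⁻¹³ mol L⁻¹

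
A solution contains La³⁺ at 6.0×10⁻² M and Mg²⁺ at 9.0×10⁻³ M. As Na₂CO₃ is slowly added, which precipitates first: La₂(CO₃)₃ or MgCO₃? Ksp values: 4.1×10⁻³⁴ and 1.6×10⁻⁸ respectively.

A salt starts to precipitate once the ion product Q reaches its Ksp.
For La₂(CO₃)₃: [CO₃²⁻] = (Ksp/[La³⁺]^2)^(1/3) = 4.8×10⁻¹¹ M
For MgCO₃: [CO₃²⁻] = (Ksp/[Mg²⁺]) = 1.8×10⁻⁶ M
Since La₂(CO₃)₃ needs less CO₃²⁻ to reach saturation, it precipitates first.

La₂(CO₃)₃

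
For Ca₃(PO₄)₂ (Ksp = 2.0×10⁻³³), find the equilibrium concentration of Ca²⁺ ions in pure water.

Ca₃(PO₄)₂(s) ⇌ 3 Ca²⁺(aq) + 2 PO₄³⁻(aq)
Call the molar solubility s, so that [Ca²⁺] = 3s and [PO₄³⁻] = 2s.
Ksp = [Ca²⁺]^3[PO₄³⁻]^2 = (3s)^3 · (2s)^2 = 108s^5 = 2.0×10⁻³³
s = 1.1×10⁻⁷ mol/L
[Ca²⁺] = 3s = 3.4×10⁻⁷ mol/L

3.4×10⁻⁷ M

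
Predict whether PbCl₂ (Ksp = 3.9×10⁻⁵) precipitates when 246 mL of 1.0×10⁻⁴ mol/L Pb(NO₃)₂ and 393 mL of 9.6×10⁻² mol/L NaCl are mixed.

No

After mixing, V = 246 mL + 393 mL = 639 mL.
[Pb²⁺] = (1.0×10⁻⁴)(246)/639 = 3.8×10⁻⁵ mol/L
[Cl⁻] = (9.6×10⁻²)(393)/639 = 5.9×10⁻² mol/L
Q = [Pb²⁺][Cl⁻]^2 = 1.3×10⁻⁷
Q < Ksp (1.3×10⁻⁷ vs 3.9×10⁻⁵); the solution remains unsaturated and no precipitate forms.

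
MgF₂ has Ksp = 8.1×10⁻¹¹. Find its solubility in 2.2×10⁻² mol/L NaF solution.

1.7×10⁻⁷ M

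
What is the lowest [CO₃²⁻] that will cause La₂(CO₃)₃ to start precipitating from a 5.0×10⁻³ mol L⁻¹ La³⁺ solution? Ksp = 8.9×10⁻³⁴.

Precipitation of each salt begins when its ion product equals Ksp.
La₂(CO₃)₃(s) ⇌ 2 La³⁺(aq) + 3 CO₃²⁻(aq)
Ksp = [La³⁺]^2[CO₃²⁻]^3 = [CO₃²⁻]^3(5.0×10⁻³)^2
[CO₃²⁻]^3 = 8.9×10⁻³⁴ / (5.0×10⁻³)^2 = 3.6×10⁻²⁹
[CO₃²⁻] = 3.3×10⁻¹⁰ mol L⁻¹

3.3×10⁻¹⁰ M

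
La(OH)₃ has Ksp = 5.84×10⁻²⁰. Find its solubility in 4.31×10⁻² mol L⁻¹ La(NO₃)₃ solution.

3.69×10⁻⁷ M

La(OH)₃(s) ⇌ La³⁺(aq) + 3 OH⁻(aq)
The solution already contains La³⁺ at 4.31×10⁻² mol L⁻¹. Let s be the molar solubility of La(OH)₃.
[La³⁺] ≈ 4.31×10⁻² mol L⁻¹ (common ion dominates); [OH⁻] = 3s.
Ksp = [La³⁺][OH⁻]^3 = (4.31×10⁻²)(3s)^3
(3s)^3 = 5.84×10⁻²⁰ / (4.31×10⁻²) = 1.35×10⁻¹⁸
s = 3.69×10⁻⁷ mol L⁻¹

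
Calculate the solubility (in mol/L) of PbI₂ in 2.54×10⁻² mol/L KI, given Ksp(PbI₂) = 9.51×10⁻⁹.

1.47×10⁻⁵ M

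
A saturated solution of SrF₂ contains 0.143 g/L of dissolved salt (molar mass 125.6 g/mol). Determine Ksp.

Convert to molarity: s = 0.143 / 125.6 = 1.1385×10⁻³ mol/L
SrF₂(s) ⇌ Sr²⁺(aq) + 2 F⁻(aq)
With molar solubility s: [Sr²⁺] = s, [F⁻] = 2s.
Ksp = [Sr²⁺][F⁻]^2 = s · (2s)^2 = 4s^3
Ksp = 4 × (1.1385×10⁻³)^3 = 5.90×10⁻⁹

Ksp = 5.90×10⁻⁹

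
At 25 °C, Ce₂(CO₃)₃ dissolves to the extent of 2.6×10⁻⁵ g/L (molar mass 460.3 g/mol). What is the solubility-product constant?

Ksp = 6.2×10⁻³⁵

s = (2.6×10⁻⁵ g L⁻¹)/(460.3 g mol⁻¹) = 5.648×10⁻⁸ M
Ce₂(CO₃)₃(s) ⇌ 2 Ce³⁺(aq) + 3 CO₃²⁻(aq)
With molar solubility s: [Ce³⁺] = 2s, [CO₃²⁻] = 3s.
Ksp = [Ce³⁺]^2[CO₃²⁻]^3 = (2s)^2 · (3s)^3 = 108s^5
Ksp = 108 × (5.648×10⁻⁸)^5 = 6.2×10⁻³⁵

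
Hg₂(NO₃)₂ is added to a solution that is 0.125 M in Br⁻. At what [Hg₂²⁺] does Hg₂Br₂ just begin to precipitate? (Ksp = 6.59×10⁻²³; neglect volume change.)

A salt starts to precipitate once the ion product Q reaches its Ksp.
Hg₂Br₂(s) ⇌ Hg₂²⁺(aq) + 2 Br⁻(aq)
Ksp = [Hg₂²⁺][Br⁻]^2 = [Hg₂²⁺](0.125)^2
[Hg₂²⁺] = 6.59×10⁻²³ / (0.125)^2 = 4.22×10⁻²¹
[Hg₂²⁺] = 4.22×10⁻²¹ M

4.22×10⁻²¹ M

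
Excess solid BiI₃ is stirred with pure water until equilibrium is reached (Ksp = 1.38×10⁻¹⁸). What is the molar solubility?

BiI₃(s) ⇌ Bi³⁺(aq) + 3 I⁻(aq)
For each mole of BiI₃ that dissolves per liter, [Bi³⁺] = s and [I⁻] = 3s; let s denote this solubility.
Ksp = [Bi³⁺][I⁻]^3 = s · (3s)^3 = 27s^4
27s^4 = 1.38×10⁻¹⁸  ⇒  s^4 = 5.11×10⁻²⁰
s = (5.11×10⁻²⁰)^(1/4) = 1.50×10⁻⁵ mol/L

1.50×10⁻⁵ M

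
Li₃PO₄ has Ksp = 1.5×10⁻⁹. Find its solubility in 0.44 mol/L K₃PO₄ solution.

5.0×10⁻⁴ M

Li₃PO₄(s) ⇌ 3 Li⁺(aq) + PO₄³⁻(aq)
Let s be the solubility of Li₃PO₄ here. The common ion gives [PO₄³⁻] ≈ 0.44 mol/L, and [Li⁺] = 3s.
Ksp = [Li⁺]^3[PO₄³⁻] = (3s)^3(0.44)
(3s)^3 = 1.5×10⁻⁹ / (0.44) = 3.4×10⁻⁹
s = 5.0×10⁻⁴ mol/L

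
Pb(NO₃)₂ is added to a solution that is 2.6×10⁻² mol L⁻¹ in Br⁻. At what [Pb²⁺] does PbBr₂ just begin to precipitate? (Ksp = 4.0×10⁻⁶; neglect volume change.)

5.9×10⁻³ M

The threshold for precipitation is Q = Ksp.
PbBr₂(s) ⇌ Pb²⁺(aq) + 2 Br⁻(aq)
Ksp = [Pb²⁺][Br⁻]^2 = [Pb²⁺](2.6×10⁻²)^2
[Pb²⁺] = 4.0×10⁻⁶ / (2.6×10⁻²)^2 = 5.9×10⁻³
[Pb²⁺] = 5.9×10⁻³ mol L⁻¹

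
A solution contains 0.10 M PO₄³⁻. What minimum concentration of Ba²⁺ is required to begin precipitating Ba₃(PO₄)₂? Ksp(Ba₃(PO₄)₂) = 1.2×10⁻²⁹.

1.1×10⁻⁹ M

Precipitation begins when Q = Ksp.
Ba₃(PO₄)₂(s) ⇌ 3 Ba²⁺(aq) + 2 PO₄³⁻(aq)
Ksp = [Ba²⁺]^3[PO₄³⁻]^2 = [Ba²⁺]^3(0.10)^2
[Ba²⁺]^3 = 1.2×10⁻²⁹ / (0.10)^2 = 1.2×10⁻²⁷
[Ba²⁺] = 1.1×10⁻⁹ M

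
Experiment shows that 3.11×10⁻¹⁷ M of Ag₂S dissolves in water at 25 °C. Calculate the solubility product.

Ag₂S(s) ⇌ 2 Ag⁺(aq) + S²⁻(aq)
Let s be the molar solubility. Then [Ag⁺] = 2s and [S²⁻] = s.
Ksp = [Ag⁺]^2[S²⁻] = (2s)^2 · s = 4s^3
Ksp = 4 × (3.11×10⁻¹⁷)^3 = 1.20×10⁻⁴⁹

Ksp = 1.20×10⁻⁴⁹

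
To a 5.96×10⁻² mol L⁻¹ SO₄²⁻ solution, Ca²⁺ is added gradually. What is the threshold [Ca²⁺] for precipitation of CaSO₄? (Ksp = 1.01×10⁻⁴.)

1.69×10⁻³ M

The threshold for precipitation is Q = Ksp.
CaSO₄(s) ⇌ Ca²⁺(aq) + SO₄²⁻(aq)
Ksp = [Ca²⁺][SO₄²⁻] = [Ca²⁺](5.96×10⁻²)
[Ca²⁺] = 1.01×10⁻⁴ / (5.96×10⁻²) = 1.69×10⁻³
[Ca²⁺] = 1.69×10⁻³ mol L⁻¹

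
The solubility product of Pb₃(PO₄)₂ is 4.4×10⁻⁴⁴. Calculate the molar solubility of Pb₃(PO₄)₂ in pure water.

8.4×10⁻¹⁰ M

Pb₃(PO₄)₂(s) ⇌ 3 Pb²⁺(aq) + 2 PO₄³⁻(aq)
Call the molar solubility s, so that [Pb²⁺] = 3s and [PO₄³⁻] = 2s.
Ksp = [Pb²⁺]^3[PO₄³⁻]^2 = (3s)^3 · (2s)^2 = 108s^5
108s^5 = 4.4×10⁻⁴⁴  ⇒  s^5 = 4.1×10⁻⁴⁶
s = (4.1×10⁻⁴⁶)^(1/5) = 8.4×10⁻¹⁰ mol/L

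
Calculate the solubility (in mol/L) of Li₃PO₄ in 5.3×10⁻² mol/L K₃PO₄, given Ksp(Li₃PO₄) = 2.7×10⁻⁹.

1.2×10⁻³ M

Li₃PO₄(s) ⇌ 3 Li⁺(aq) + PO₄³⁻(aq)
PO₄³⁻ is already present at 5.3×10⁻² mol/L. If s mol/L of Li₃PO₄ dissolves, [Li⁺] = 3s while [PO₄³⁻] ≈ 5.3×10⁻² mol/L.
Ksp = [Li⁺]^3[PO₄³⁻] = (3s)^3(5.3×10⁻²)
(3s)^3 = 2.7×10⁻⁹ / (5.3×10⁻²) = 5.1×10⁻⁸
s = 1.2×10⁻³ mol/L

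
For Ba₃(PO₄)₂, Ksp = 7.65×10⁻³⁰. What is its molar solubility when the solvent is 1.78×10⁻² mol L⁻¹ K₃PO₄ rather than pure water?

Ba₃(PO₄)₂(s) ⇌ 3 Ba²⁺(aq) + 2 PO₄³⁻(aq)
Let s be the solubility of Ba₃(PO₄)₂ here. The common ion gives [PO₄³⁻] ≈ 1.78×10⁻² mol L⁻¹, and [Ba²⁺] = 3s.
Ksp = [Ba²⁺]^3[PO₄³⁻]^2 = (3s)^3(1.78×10⁻²)^2
(3s)^3 = 7.65×10⁻³⁰ / (1.78×10⁻²)^2 = 2.41×10⁻²⁶
s = 9.63×10⁻¹⁰ mol L⁻¹

9.63×10⁻¹⁰ M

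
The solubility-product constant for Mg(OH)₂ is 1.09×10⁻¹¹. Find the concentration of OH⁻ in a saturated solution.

2.79×10⁻⁴ M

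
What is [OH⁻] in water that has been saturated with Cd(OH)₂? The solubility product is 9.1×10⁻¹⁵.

2.6×10⁻⁵ M

Cd(OH)₂(s) ⇌ Cd²⁺(aq) + 2 OH⁻(aq)
With molar solubility s: [Cd²⁺] = s, [OH⁻] = 2s.
Ksp = [Cd²⁺][OH⁻]^2 = s · (2s)^2 = 4s^3 = 9.1×10⁻¹⁵
s = 1.3×10⁻⁵ mol L⁻¹
[OH⁻] = 2s = 2.6×10⁻⁵ mol L⁻¹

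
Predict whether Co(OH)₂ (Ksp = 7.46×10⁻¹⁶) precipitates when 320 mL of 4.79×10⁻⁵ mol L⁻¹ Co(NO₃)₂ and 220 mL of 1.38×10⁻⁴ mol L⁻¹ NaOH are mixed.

The combined volume is 540 mL.
[Co²⁺] = (4.79×10⁻⁵)(320)/540 = 2.84×10⁻⁵ mol L⁻¹
[OH⁻] = (1.38×10⁻⁴)(220)/540 = 5.62×10⁻⁵ mol L⁻¹
Q = [Co²⁺][OH⁻]^2 = 8.97×10⁻¹⁴
Because Q > Ksp (8.97×10⁻¹⁴ vs 7.46×10⁻¹⁶), a precipitate of Co(OH)₂ forms.

Yes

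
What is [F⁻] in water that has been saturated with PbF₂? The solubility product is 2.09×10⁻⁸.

3.47×10⁻³ M

PbF₂(s) ⇌ Pb²⁺(aq) + 2 F⁻(aq)
Call the molar solubility s, so that [Pb²⁺] = s and [F⁻] = 2s.
Ksp = [Pb²⁺][F⁻]^2 = s · (2s)^2 = 4s^3 = 2.09×10⁻⁸
s = 1.74×10⁻³ mol L⁻¹
[F⁻] = 2s = 3.47×10⁻³ mol L⁻¹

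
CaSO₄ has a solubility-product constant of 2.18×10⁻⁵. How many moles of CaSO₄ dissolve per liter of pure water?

4.67×10⁻³ M

CaSO₄(s) ⇌ Ca²⁺(aq) + SO₄²⁻(aq)
Let s be the molar solubility. Then [Ca²⁺] = s and [SO₄²⁻] = s.
Ksp = [Ca²⁺][SO₄²⁻] = s · s = s^2
s^2 = 2.18×10⁻⁵
Taking the 2nd root, s = 4.67×10⁻³ mol/L.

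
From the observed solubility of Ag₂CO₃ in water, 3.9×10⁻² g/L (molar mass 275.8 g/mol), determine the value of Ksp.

Ksp = 1.1×10⁻¹¹

s = (3.9×10⁻² g L⁻¹)/(275.8 g mol⁻¹) = 1.414×10⁻⁴ M
Ag₂CO₃(s) ⇌ 2 Ag⁺(aq) + CO₃²⁻(aq)
Let s be the molar solubility. Then [Ag⁺] = 2s and [CO₃²⁻] = s.
Ksp = [Ag⁺]^2[CO₃²⁻] = (2s)^2 · s = 4s^3
Ksp = 4 × (1.414×10⁻⁴)^3 = 1.1×10⁻¹¹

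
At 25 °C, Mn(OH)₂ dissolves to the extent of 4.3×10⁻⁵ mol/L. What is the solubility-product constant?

Mn(OH)₂(s) ⇌ Mn²⁺(aq) + 2 OH⁻(aq)
With molar solubility s: [Mn²⁺] = s, [OH⁻] = 2s.
Ksp = [Mn²⁺][OH⁻]^2 = s · (2s)^2 = 4s^3
Ksp = 4 × (4.3×10⁻⁵)^3 = 3.2×10⁻¹³

Ksp = 3.2×10⁻¹³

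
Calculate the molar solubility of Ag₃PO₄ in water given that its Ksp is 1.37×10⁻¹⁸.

1.50×10⁻⁵ M

Ag₃PO₄(s) ⇌ 3 Ag⁺(aq) + PO₄³⁻(aq)
For each mole of Ag₃PO₄ that dissolves per liter, [Ag⁺] = 3s and [PO₄³⁻] = s; let s denote this solubility.
Ksp = [Ag⁺]^3[PO₄³⁻] = (3s)^3 · s = 27s^4
27s^4 = 1.37×10⁻¹⁸  ⇒  s^4 = 5.07×10⁻²⁰
s = 1.50×10⁻⁵ mol/L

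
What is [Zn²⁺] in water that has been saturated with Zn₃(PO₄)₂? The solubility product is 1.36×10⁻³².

4.98×10⁻⁷ M

Zn₃(PO₄)₂(s) ⇌ 3 Zn²⁺(aq) + 2 PO₄³⁻(aq)
With molar solubility s: [Zn²⁺] = 3s, [PO₄³⁻] = 2s.
Ksp = [Zn²⁺]^3[PO₄³⁻]^2 = (3s)^3 · (2s)^2 = 108s^5 = 1.36×10⁻³²
s = 1.66×10⁻⁷ M
[Zn²⁺] = 3s = 4.98×10⁻⁷ M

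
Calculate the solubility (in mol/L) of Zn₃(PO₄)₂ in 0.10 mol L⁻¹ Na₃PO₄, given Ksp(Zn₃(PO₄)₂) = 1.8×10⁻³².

4.1×10⁻¹¹ M

Zn₃(PO₄)₂(s) ⇌ 3 Zn²⁺(aq) + 2 PO₄³⁻(aq)
The solution already contains PO₄³⁻ at 0.10 mol L⁻¹. Let s be the molar solubility of Zn₃(PO₄)₂.
[PO₄³⁻] ≈ 0.10 mol L⁻¹ (common ion dominates); [Zn²⁺] = 3s.
Ksp = [Zn²⁺]^3[PO₄³⁻]^2 = (3s)^3(0.10)^2
(3s)^3 = 1.8×10⁻³² / (0.10)^2 = 1.8×10⁻³⁰
s = 4.1×10⁻¹¹ mol L⁻¹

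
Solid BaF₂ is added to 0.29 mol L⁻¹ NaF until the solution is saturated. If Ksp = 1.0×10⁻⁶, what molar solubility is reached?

1.2×10⁻⁵ M

BaF₂(s) ⇌ Ba²⁺(aq) + 2 F⁻(aq)
With F⁻ already at 0.29 mol L⁻¹ and s small, take [F⁻] ≈ 0.29 mol L⁻¹ and [Ba²⁺] = s.
Ksp = [Ba²⁺][F⁻]^2 = s(0.29)^2
s = 1.0×10⁻⁶ / (0.29)^2 = 1.2×10⁻⁵
s = 1.2×10⁻⁵ mol L⁻¹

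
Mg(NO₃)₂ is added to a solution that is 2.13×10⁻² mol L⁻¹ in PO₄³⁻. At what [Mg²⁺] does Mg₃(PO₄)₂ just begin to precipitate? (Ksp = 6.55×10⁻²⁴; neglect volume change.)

Precipitation of each salt begins when its ion product equals Ksp.
Mg₃(PO₄)₂(s) ⇌ 3 Mg²⁺(aq) + 2 PO₄³⁻(aq)
Ksp = [Mg²⁺]^3[PO₄³⁻]^2 = [Mg²⁺]^3(2.13×10⁻²)^2
[Mg²⁺]^3 = 6.55×10⁻²⁴ / (2.13×10⁻²)^2 = 1.44×10⁻²⁰
[Mg²⁺] = 2.43×10⁻⁷ mol L⁻¹

2.43×10⁻⁷ M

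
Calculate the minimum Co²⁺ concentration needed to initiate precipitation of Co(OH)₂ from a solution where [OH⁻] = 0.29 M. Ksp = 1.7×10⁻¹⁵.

Precipitation of each salt begins when its ion product equals Ksp.
Co(OH)₂(s) ⇌ Co²⁺(aq) + 2 OH⁻(aq)
Ksp = [Co²⁺][OH⁻]^2 = [Co²⁺](0.29)^2
[Co²⁺] = 1.7×10⁻¹⁵ / (0.29)^2 = 2.0×10⁻¹⁴
[Co²⁺] = 2.0×10⁻¹⁴ M

2.0×10⁻¹⁴ M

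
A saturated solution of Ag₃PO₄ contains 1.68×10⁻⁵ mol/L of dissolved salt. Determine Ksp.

Ag₃PO₄(s) ⇌ 3 Ag⁺(aq) + PO₄³⁻(aq)
With molar solubility s: [Ag⁺] = 3s, [PO₄³⁻] = s.
Ksp = [Ag⁺]^3[PO₄³⁻] = (3s)^3 · s = 27s^4
Ksp = 27 × (1.68×10⁻⁵)^4 = 2.15×10⁻¹⁸

Ksp = 2.15×10⁻¹⁸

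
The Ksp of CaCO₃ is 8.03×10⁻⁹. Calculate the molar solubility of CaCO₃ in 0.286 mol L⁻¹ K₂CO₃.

CaCO₃(s) ⇌ Ca²⁺(aq) + CO₃²⁻(aq)
With CO₃²⁻ already at 0.286 mol L⁻¹ and s small, take [CO₃²⁻] ≈ 0.286 mol L⁻¹ and [Ca²⁺] = s.
Ksp = [Ca²⁺][CO₃²⁻] = s(0.286)
s = 8.03×10⁻⁹ / (0.286) = 2.81×10⁻⁸
s = 2.81×10⁻⁸ mol L⁻¹

2.81×10⁻⁸ M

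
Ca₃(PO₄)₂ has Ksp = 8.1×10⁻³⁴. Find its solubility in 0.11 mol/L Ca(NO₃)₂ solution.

3.9×10⁻¹⁶ M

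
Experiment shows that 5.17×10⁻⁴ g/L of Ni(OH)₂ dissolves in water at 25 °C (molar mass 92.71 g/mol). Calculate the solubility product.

Molar solubility s = (5.17×10⁻⁴ g/L) / (92.71 g/mol) = 5.5765×10⁻⁶ mol/L
Ni(OH)₂(s) ⇌ Ni²⁺(aq) + 2 OH⁻(aq)
Let s be the molar solubility. Then [Ni²⁺] = s and [OH⁻] = 2s.
Ksp = [Ni²⁺][OH⁻]^2 = s · (2s)^2 = 4s^3
Ksp = 4 × (5.5765×10⁻⁶)^3 = 6.94×10⁻¹⁶

Ksp = 6.94×10⁻¹⁶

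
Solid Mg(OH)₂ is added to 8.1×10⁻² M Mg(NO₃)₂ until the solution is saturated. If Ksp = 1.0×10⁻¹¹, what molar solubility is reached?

5.6×10⁻⁶ M

Mg(OH)₂(s) ⇌ Mg²⁺(aq) + 2 OH⁻(aq)
The solution already contains Mg²⁺ at 8.1×10⁻² M. Let s be the molar solubility of Mg(OH)₂.
[Mg²⁺] ≈ 8.1×10⁻² M (common ion dominates); [OH⁻] = 2s.
Ksp = [Mg²⁺][OH⁻]^2 = (8.1×10⁻²)(2s)^2
(2s)^2 = 1.0×10⁻¹¹ / (8.1×10⁻²) = 1.2×10⁻¹⁰
s = 5.6×10⁻⁶ M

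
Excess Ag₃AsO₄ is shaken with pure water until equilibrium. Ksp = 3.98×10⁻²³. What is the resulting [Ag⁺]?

Ag₃AsO₄(s) ⇌ 3 Ag⁺(aq) + AsO₄³⁻(aq)
If s mol/L of Ag₃AsO₄ dissolves, [Ag⁺] = 3s and [AsO₄³⁻] = s.
Ksp = [Ag⁺]^3[AsO₄³⁻] = (3s)^3 · s = 27s^4 = 3.98×10⁻²³
s = 1.10×10⁻⁶ M
[Ag⁺] = 3s = 3.31×10⁻⁶ M

3.31×10⁻⁶ M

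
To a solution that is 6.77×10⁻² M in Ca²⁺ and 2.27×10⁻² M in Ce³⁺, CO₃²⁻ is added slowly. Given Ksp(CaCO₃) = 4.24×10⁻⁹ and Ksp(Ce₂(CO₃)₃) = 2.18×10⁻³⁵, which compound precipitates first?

Ce₂(CO₃)₃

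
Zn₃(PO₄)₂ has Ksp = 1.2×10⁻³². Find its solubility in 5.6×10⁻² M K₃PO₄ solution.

5.2×10⁻¹¹ M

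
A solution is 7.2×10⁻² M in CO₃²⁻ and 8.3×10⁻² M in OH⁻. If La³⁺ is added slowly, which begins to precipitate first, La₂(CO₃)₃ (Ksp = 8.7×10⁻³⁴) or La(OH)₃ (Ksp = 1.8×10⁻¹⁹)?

Precipitation of each salt begins when its ion product equals Ksp.
For La₂(CO₃)₃: [La³⁺] = (Ksp/[CO₃²⁻]^3)^(1/2) = 1.5×10⁻¹⁵ M
For La(OH)₃: [La³⁺] = (Ksp/[OH⁻]^3) = 3.1×10⁻¹⁶ M
La(OH)₃ requires the lower [La³⁺], so it precipitates first.

La(OH)₃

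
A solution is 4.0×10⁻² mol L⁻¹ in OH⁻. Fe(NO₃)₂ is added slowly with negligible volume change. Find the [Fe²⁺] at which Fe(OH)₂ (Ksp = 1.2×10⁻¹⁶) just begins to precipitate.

7.5×10⁻¹⁴ M

The threshold for precipitation is Q = Ksp.
Fe(OH)₂(s) ⇌ Fe²⁺(aq) + 2 OH⁻(aq)
Ksp = [Fe²⁺][OH⁻]^2 = [Fe²⁺](4.0×10⁻²)^2
[Fe²⁺] = 1.2×10⁻¹⁶ / (4.0×10⁻²)^2 = 7.5×10⁻¹⁴
[Fe²⁺] = 7.5×10⁻¹⁴ mol L⁻¹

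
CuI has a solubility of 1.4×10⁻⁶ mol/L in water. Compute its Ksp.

CuI(s) ⇌ Cu⁺(aq) + I⁻(aq)
With molar solubility s: [Cu⁺] = s, [I⁻] = s.
Ksp = [Cu⁺][I⁻] = s · s = s^2
Ksp = (1.4×10⁻⁶)^2 = 2.0×10⁻¹²

Ksp = 2.0×10⁻¹²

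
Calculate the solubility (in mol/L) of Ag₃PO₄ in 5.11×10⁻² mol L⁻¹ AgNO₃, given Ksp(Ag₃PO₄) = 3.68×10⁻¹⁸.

Ag₃PO₄(s) ⇌ 3 Ag⁺(aq) + PO₄³⁻(aq)
With Ag⁺ already at 5.11×10⁻² mol L⁻¹ and s small, take [Ag⁺] ≈ 5.11×10⁻² mol L⁻¹ and [PO₄³⁻] = s.
Ksp = [Ag⁺]^3[PO₄³⁻] = (5.11×10⁻²)^3s
s = 3.68×10⁻¹⁸ / (5.11×10⁻²)^3 = 2.76×10⁻¹⁴
s = 2.76×10⁻¹⁴ mol L⁻¹

2.76×10⁻¹⁴ M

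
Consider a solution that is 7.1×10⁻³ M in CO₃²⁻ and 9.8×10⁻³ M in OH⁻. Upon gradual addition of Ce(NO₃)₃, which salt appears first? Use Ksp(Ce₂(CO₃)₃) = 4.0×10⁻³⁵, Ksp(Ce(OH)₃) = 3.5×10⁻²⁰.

Ce₂(CO₃)₃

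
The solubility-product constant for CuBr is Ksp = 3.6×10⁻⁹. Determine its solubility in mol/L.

6.0×10⁻⁵ M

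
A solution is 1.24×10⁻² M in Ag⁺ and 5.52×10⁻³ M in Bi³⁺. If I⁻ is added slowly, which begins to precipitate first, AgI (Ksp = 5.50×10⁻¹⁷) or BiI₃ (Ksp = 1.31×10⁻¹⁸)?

AgI

Each salt precipitates once Q = Ksp for that salt.
For AgI: [I⁻] = (Ksp/[Ag⁺]) = 4.44×10⁻¹⁵ M
For BiI₃: [I⁻] = (Ksp/[Bi³⁺])^(1/3) = 6.19×10⁻⁶ M
AgI requires the lower [I⁻], so it precipitates first.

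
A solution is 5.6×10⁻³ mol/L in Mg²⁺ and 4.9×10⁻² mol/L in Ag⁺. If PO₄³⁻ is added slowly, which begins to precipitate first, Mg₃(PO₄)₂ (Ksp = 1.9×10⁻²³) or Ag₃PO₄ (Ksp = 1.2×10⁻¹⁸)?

Ag₃PO₄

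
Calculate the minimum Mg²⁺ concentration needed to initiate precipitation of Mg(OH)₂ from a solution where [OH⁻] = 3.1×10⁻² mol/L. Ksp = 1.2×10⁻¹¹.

Each salt precipitates once Q = Ksp for that salt.
Mg(OH)₂(s) ⇌ Mg²⁺(aq) + 2 OH⁻(aq)
Ksp = [Mg²⁺][OH⁻]^2 = [Mg²⁺](3.1×10⁻²)^2
[Mg²⁺] = 1.2×10⁻¹¹ / (3.1×10⁻²)^2 = 1.2×10⁻⁸
[Mg²⁺] = 1.2×10⁻⁸ mol/L

1.2×10⁻⁸ M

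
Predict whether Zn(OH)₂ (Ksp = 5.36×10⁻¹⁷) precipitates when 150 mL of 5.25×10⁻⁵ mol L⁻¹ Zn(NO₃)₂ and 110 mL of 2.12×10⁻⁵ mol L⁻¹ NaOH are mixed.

Yes

The combined volume is 260 mL.
[Zn²⁺] = (5.25×10⁻⁵)(150)/260 = 3.03×10⁻⁵ mol L⁻¹
[OH⁻] = (2.12×10⁻⁵)(110)/260 = 8.97×10⁻⁶ mol L⁻¹
Q = [Zn²⁺][OH⁻]^2 = 2.44×10⁻¹⁵
Q = 2.44×10⁻¹⁵ > Ksp = 5.36×10⁻¹⁷, so the solution is supersaturated and Zn(OH)₂ precipitates.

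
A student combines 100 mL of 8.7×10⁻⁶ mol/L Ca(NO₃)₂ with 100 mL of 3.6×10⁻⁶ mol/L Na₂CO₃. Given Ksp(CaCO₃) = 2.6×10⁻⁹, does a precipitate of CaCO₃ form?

No

The combined volume is 200 mL.
[Ca²⁺] = (8.7×10⁻⁶)(100)/200 = 4.4×10⁻⁶ mol/L
[CO₃²⁻] = (3.6×10⁻⁶)(100)/200 = 1.8×10⁻⁶ mol/L
Q = [Ca²⁺][CO₃²⁻] = 7.8×10⁻¹²
Q = 7.8×10⁻¹² < Ksp = 2.6×10⁻⁹, so the solution is unsaturated and no precipitate forms.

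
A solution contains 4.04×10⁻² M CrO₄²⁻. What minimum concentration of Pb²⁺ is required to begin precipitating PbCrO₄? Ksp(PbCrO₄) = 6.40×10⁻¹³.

1.58×10⁻¹¹ M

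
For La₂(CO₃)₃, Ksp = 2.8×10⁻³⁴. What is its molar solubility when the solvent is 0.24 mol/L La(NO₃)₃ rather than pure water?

La₂(CO₃)₃(s) ⇌ 2 La³⁺(aq) + 3 CO₃²⁻(aq)
Let s be the solubility of La₂(CO₃)₃ here. The common ion gives [La³⁺] ≈ 0.24 mol/L, and [CO₃²⁻] = 3s.
Ksp = [La³⁺]^2[CO₃²⁻]^3 = (0.24)^2(3s)^3
(3s)^3 = 2.8×10⁻³⁴ / (0.24)^2 = 4.9×10⁻³³
s = 5.6×10⁻¹² mol/L

5.6×10⁻¹² M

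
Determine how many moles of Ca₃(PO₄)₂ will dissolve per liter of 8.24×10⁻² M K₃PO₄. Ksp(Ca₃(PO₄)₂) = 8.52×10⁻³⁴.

Ca₃(PO₄)₂(s) ⇌ 3 Ca²⁺(aq) + 2 PO₄³⁻(aq)
Let s be the solubility of Ca₃(PO₄)₂ here. The common ion gives [PO₄³⁻] ≈ 8.24×10⁻² M, and [Ca²⁺] = 3s.
Ksp = [Ca²⁺]^3[PO₄³⁻]^2 = (3s)^3(8.24×10⁻²)^2
(3s)^3 = 8.52×10⁻³⁴ / (8.24×10⁻²)^2 = 1.25×10⁻³¹
s = 1.67×10⁻¹¹ M

1.67×10⁻¹¹ M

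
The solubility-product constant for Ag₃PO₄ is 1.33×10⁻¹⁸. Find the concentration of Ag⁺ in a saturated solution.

4.47×10⁻⁵ M

Ag₃PO₄(s) ⇌ 3 Ag⁺(aq) + PO₄³⁻(aq)
If s mol/L of Ag₃PO₄ dissolves, [Ag⁺] = 3s and [PO₄³⁻] = s.
Ksp = [Ag⁺]^3[PO₄³⁻] = (3s)^3 · s = 27s^4 = 1.33×10⁻¹⁸
s = 1.49×10⁻⁵ M
[Ag⁺] = 3s = 4.47×10⁻⁵ M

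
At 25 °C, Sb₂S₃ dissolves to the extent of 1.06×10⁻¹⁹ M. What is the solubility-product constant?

Ksp = 1.45×10⁻⁹³

Sb₂S₃(s) ⇌ 2 Sb³⁺(aq) + 3 S²⁻(aq)
Let s be the molar solubility. Then [Sb³⁺] = 2s and [S²⁻] = 3s.
Ksp = [Sb³⁺]^2[S²⁻]^3 = (2s)^2 · (3s)^3 = 108s^5
Ksp = 108 × (1.06×10⁻¹⁹)^5 = 1.45×10⁻⁹³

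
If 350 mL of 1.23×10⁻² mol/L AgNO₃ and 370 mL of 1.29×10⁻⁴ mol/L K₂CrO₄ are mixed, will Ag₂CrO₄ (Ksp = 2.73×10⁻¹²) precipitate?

Total volume after mixing = 350 + 370 = 720 mL.
[Ag⁺] = (1.23×10⁻²)(350)/720 = 5.98×10⁻³ mol/L
[CrO₄²⁻] = (1.29×10⁻⁴)(370)/720 = 6.63×10⁻⁵ mol/L
Q = [Ag⁺]^2[CrO₄²⁻] = 2.37×10⁻⁹
Q = 2.37×10⁻⁹ > Ksp = 2.73×10⁻¹², so the solution is supersaturated and Ag₂CrO₄ precipitates.

Yes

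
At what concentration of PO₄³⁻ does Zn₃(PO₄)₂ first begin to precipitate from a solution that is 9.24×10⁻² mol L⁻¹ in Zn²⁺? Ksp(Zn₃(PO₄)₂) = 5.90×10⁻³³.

Precipitation begins when Q = Ksp.
Zn₃(PO₄)₂(s) ⇌ 3 Zn²⁺(aq) + 2 PO₄³⁻(aq)
Ksp = [Zn²⁺]^3[PO₄³⁻]^2 = [PO₄³⁻]^2(9.24×10⁻²)^3
[PO₄³⁻]^2 = 5.90×10⁻³³ / (9.24×10⁻²)^3 = 7.48×10⁻³⁰
[PO₄³⁻] = 2.73×10⁻¹⁵ mol L⁻¹

2.73×10⁻¹⁵ M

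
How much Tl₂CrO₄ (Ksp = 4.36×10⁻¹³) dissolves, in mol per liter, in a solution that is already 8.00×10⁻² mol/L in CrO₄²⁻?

1.17×10⁻⁶ M

Tl₂CrO₄(s) ⇌ 2 Tl⁺(aq) + CrO₄²⁻(aq)
The solution already contains CrO₄²⁻ at 8.00×10⁻² mol/L. Let s be the molar solubility of Tl₂CrO₄.
[CrO₄²⁻] ≈ 8.00×10⁻² mol/L (common ion dominates); [Tl⁺] = 2s.
Ksp = [Tl⁺]^2[CrO₄²⁻] = (2s)^2(8.00×10⁻²)
(2s)^2 = 4.36×10⁻¹³ / (8.00×10⁻²) = 5.45×10⁻¹²
s = 1.17×10⁻⁶ mol/L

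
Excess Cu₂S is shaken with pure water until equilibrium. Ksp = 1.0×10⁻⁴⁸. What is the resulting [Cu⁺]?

1.3×10⁻¹⁶ M

Cu₂S(s) ⇌ 2 Cu⁺(aq) + S²⁻(aq)
For each mole of Cu₂S that dissolves per liter, [Cu⁺] = 2s and [S²⁻] = s; let s denote this solubility.
Ksp = [Cu⁺]^2[S²⁻] = (2s)^2 · s = 4s^3 = 1.0×10⁻⁴⁸
s = 6.3×10⁻¹⁷ M
[Cu⁺] = 2s = 1.3×10⁻¹⁶ M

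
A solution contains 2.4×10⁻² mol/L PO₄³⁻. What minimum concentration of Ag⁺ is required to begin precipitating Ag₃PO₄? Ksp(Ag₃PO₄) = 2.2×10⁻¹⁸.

Precipitation begins when Q = Ksp.
Ag₃PO₄(s) ⇌ 3 Ag⁺(aq) + PO₄³⁻(aq)
Ksp = [Ag⁺]^3[PO₄³⁻] = [Ag⁺]^3(2.4×10⁻²)
[Ag⁺]^3 = 2.2×10⁻¹⁸ / (2.4×10⁻²) = 9.2×10⁻¹⁷
[Ag⁺] = 4.5×10⁻⁶ mol/L

4.5×10⁻⁶ M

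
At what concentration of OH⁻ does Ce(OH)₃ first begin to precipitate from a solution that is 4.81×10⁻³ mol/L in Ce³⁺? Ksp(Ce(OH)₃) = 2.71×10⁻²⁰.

Precipitation of each salt begins when its ion product equals Ksp.
Ce(OH)₃(s) ⇌ Ce³⁺(aq) + 3 OH⁻(aq)
Ksp = [Ce³⁺][OH⁻]^3 = [OH⁻]^3(4.81×10⁻³)
[OH⁻]^3 = 2.71×10⁻²⁰ / (4.81×10⁻³) = 5.63×10⁻¹⁸
[OH⁻] = 1.78×10⁻⁶ mol/L

1.78×10⁻⁶ M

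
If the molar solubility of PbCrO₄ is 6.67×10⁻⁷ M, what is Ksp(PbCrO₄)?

Ksp = 4.45×10⁻¹³

PbCrO₄(s) ⇌ Pb²⁺(aq) + CrO₄²⁻(aq)
With molar solubility s: [Pb²⁺] = s, [CrO₄²⁻] = s.
Ksp = [Pb²⁺][CrO₄²⁻] = s · s = s^2
Ksp = (6.67×10⁻⁷)^2 = 4.45×10⁻¹³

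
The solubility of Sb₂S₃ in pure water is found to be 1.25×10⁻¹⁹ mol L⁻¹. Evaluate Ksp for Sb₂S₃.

Ksp = 3.30×10⁻⁹³

Sb₂S₃(s) ⇌ 2 Sb³⁺(aq) + 3 S²⁻(aq)
For each mole of Sb₂S₃ that dissolves per liter, [Sb³⁺] = 2s and [S²⁻] = 3s; let s denote this solubility.
Ksp = [Sb³⁺]^2[S²⁻]^3 = (2s)^2 · (3s)^3 = 108s^5
Ksp = 108 × (1.25×10⁻¹⁹)^5 = 3.30×10⁻⁹³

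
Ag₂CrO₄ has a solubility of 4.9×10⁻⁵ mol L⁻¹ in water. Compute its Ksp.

Ksp = 4.7×10⁻¹³

Ag₂CrO₄(s) ⇌ 2 Ag⁺(aq) + CrO₄²⁻(aq)
Call the molar solubility s, so that [Ag⁺] = 2s and [CrO₄²⁻] = s.
Ksp = [Ag⁺]^2[CrO₄²⁻] = (2s)^2 · s = 4s^3
Ksp = 4 × (4.9×10⁻⁵)^3 = 4.7×10⁻¹³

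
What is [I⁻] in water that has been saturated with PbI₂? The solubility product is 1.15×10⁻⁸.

2.84×10⁻³ M

PbI₂(s) ⇌ Pb²⁺(aq) + 2 I⁻(aq)
If s mol/L of PbI₂ dissolves, [Pb²⁺] = s and [I⁻] = 2s.
Ksp = [Pb²⁺][I⁻]^2 = s · (2s)^2 = 4s^3 = 1.15×10⁻⁸
s = 1.42×10⁻³ M
[I⁻] = 2s = 2.84×10⁻³ M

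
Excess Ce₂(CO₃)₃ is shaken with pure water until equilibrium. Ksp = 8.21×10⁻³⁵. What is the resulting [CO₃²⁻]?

1.79×10⁻⁷ M

Ce₂(CO₃)₃(s) ⇌ 2 Ce³⁺(aq) + 3 CO₃²⁻(aq)
If s mol/L of Ce₂(CO₃)₃ dissolves, [Ce³⁺] = 2s and [CO₃²⁻] = 3s.
Ksp = [Ce³⁺]^2[CO₃²⁻]^3 = (2s)^2 · (3s)^3 = 108s^5 = 8.21×10⁻³⁵
s = 5.97×10⁻⁸ mol L⁻¹
[CO₃²⁻] = 3s = 1.79×10⁻⁷ mol L⁻¹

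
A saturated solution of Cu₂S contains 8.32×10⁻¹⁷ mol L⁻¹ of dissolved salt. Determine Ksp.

Cu₂S(s) ⇌ 2 Cu⁺(aq) + S²⁻(aq)
With molar solubility s: [Cu⁺] = 2s, [S²⁻] = s.
Ksp = [Cu⁺]^2[S²⁻] = (2s)^2 · s = 4s^3
Ksp = 4 × (8.32×10⁻¹⁷)^3 = 2.30×10⁻⁴⁸

Ksp = 2.30×10⁻⁴⁸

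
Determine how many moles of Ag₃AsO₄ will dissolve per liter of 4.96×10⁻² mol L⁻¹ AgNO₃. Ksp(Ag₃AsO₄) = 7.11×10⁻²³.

5.83×10⁻¹⁹ M

Ag₃AsO₄(s) ⇌ 3 Ag⁺(aq) + AsO₄³⁻(aq)
With Ag⁺ already at 4.96×10⁻² mol L⁻¹ and s small, take [Ag⁺] ≈ 4.96×10⁻² mol L⁻¹ and [AsO₄³⁻] = s.
Ksp = [Ag⁺]^3[AsO₄³⁻] = (4.96×10⁻²)^3s
s = 7.11×10⁻²³ / (4.96×10⁻²)^3 = 5.83×10⁻¹⁹
s = 5.83×10⁻¹⁹ mol L⁻¹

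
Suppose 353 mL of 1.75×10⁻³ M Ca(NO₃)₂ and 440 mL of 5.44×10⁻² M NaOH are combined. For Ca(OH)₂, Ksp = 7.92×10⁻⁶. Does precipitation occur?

No

The combined volume is 793 mL.
[Ca²⁺] = (1.75×10⁻³)(353)/793 = 7.79×10⁻⁴ M
[OH⁻] = (5.44×10⁻²)(440)/793 = 3.02×10⁻² M
Q = [Ca²⁺][OH⁻]^2 = 7.10×10⁻⁷
Q < Ksp (7.10×10⁻⁷ vs 7.92×10⁻⁶); the solution remains unsaturated and no precipitate forms.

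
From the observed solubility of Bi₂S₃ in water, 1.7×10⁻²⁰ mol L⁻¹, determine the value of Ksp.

Bi₂S₃(s) ⇌ 2 Bi³⁺(aq) + 3 S²⁻(aq)
For each mole of Bi₂S₃ that dissolves per liter, [Bi³⁺] = 2s and [S²⁻] = 3s; let s denote this solubility.
Ksp = [Bi³⁺]^2[S²⁻]^3 = (2s)^2 · (3s)^3 = 108s^5
Ksp = 108 × (1.7×10⁻²⁰)^5 = 1.5×10⁻⁹⁷

Ksp = 1.5×10⁻⁹⁷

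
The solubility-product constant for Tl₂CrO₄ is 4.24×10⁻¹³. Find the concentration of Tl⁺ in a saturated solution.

9.47×10⁻⁵ M

Tl₂CrO₄(s) ⇌ 2 Tl⁺(aq) + CrO₄²⁻(aq)
Let s be the molar solubility. Then [Tl⁺] = 2s and [CrO₄²⁻] = s.
Ksp = [Tl⁺]^2[CrO₄²⁻] = (2s)^2 · s = 4s^3 = 4.24×10⁻¹³
s = 4.73×10⁻⁵ M
[Tl⁺] = 2s = 9.47×10⁻⁵ M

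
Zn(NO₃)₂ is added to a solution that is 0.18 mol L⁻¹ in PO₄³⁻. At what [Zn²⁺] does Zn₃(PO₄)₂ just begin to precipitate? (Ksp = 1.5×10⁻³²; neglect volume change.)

Precipitation begins when Q = Ksp.
Zn₃(PO₄)₂(s) ⇌ 3 Zn²⁺(aq) + 2 PO₄³⁻(aq)
Ksp = [Zn²⁺]^3[PO₄³⁻]^2 = [Zn²⁺]^3(0.18)^2
[Zn²⁺]^3 = 1.5×10⁻³² / (0.18)^2 = 4.6×10⁻³¹
[Zn²⁺] = 7.7×10⁻¹¹ mol L⁻¹

7.7×10⁻¹¹ M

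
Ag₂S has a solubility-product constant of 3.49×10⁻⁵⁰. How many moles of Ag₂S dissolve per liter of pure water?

Ag₂S(s) ⇌ 2 Ag⁺(aq) + S²⁻(aq)
For each mole of Ag₂S that dissolves per liter, [Ag⁺] = 2s and [S²⁻] = s; let s denote this solubility.
Ksp = [Ag⁺]^2[S²⁻] = (2s)^2 · s = 4s^3
4s^3 = 3.49×10⁻⁵⁰  ⇒  s^3 = 8.73×10⁻⁵¹
Taking the 3rd root, s = 2.06×10⁻¹⁷ mol/L.

2.06×10⁻¹⁷ M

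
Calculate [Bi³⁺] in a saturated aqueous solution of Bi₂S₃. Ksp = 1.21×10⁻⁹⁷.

3.24×10⁻²⁰ M

Bi₂S₃(s) ⇌ 2 Bi³⁺(aq) + 3 S²⁻(aq)
If s mol/L of Bi₂S₃ dissolves, [Bi³⁺] = 2s and [S²⁻] = 3s.
Ksp = [Bi³⁺]^2[S²⁻]^3 = (2s)^2 · (3s)^3 = 108s^5 = 1.21×10⁻⁹⁷
s = 1.62×10⁻²⁰ mol/L
[Bi³⁺] = 2s = 3.24×10⁻²⁰ mol/L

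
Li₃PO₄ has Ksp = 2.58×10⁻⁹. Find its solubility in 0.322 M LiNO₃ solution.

Li₃PO₄(s) ⇌ 3 Li⁺(aq) + PO₄³⁻(aq)
Li⁺ is already present at 0.322 M. If s mol/L of Li₃PO₄ dissolves, [PO₄³⁻] = s while [Li⁺] ≈ 0.322 M.
Ksp = [Li⁺]^3[PO₄³⁻] = (0.322)^3s
s = 2.58×10⁻⁹ / (0.322)^3 = 7.73×10⁻⁸
s = 7.73×10⁻⁸ M

7.73×10⁻⁸ M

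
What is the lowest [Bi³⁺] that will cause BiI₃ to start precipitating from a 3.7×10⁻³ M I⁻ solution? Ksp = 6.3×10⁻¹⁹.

1.2×10⁻¹¹ M

Each salt precipitates once Q = Ksp for that salt.
BiI₃(s) ⇌ Bi³⁺(aq) + 3 I⁻(aq)
Ksp = [Bi³⁺][I⁻]^3 = [Bi³⁺](3.7×10⁻³)^3
[Bi³⁺] = 6.3×10⁻¹⁹ / (3.7×10⁻³)^3 = 1.2×10⁻¹¹
[Bi³⁺] = 1.2×10⁻¹¹ M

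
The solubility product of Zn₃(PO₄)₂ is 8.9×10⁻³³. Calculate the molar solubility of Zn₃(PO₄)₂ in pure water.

1.5×10⁻⁷ M

Zn₃(PO₄)₂(s) ⇌ 3 Zn²⁺(aq) + 2 PO₄³⁻(aq)
For each mole of Zn₃(PO₄)₂ that dissolves per liter, [Zn²⁺] = 3s and [PO₄³⁻] = 2s; let s denote this solubility.
Ksp = [Zn²⁺]^3[PO₄³⁻]^2 = (3s)^3 · (2s)^2 = 108s^5
108s^5 = 8.9×10⁻³³  ⇒  s^5 = 8.2×10⁻³⁵
Taking the 5th root, s = 1.5×10⁻⁷ M.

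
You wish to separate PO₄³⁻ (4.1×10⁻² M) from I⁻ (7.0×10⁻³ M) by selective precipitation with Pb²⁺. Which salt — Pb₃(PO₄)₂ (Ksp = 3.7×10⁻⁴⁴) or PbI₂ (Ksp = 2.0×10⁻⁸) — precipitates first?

A salt starts to precipitate once the ion product Q reaches its Ksp.
For Pb₃(PO₄)₂: [Pb²⁺] = (Ksp/[PO₄³⁻]^2)^(1/3) = 2.8×10⁻¹⁴ M
For PbI₂: [Pb²⁺] = (Ksp/[I⁻]^2) = 4.1×10⁻⁴ M
The smaller threshold [Pb²⁺] is reached first, so Pb₃(PO₄)₂ precipitates first.

Pb₃(PO₄)₂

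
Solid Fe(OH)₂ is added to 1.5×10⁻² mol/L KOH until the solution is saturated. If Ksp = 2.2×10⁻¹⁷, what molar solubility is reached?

Fe(OH)₂(s) ⇌ Fe²⁺(aq) + 2 OH⁻(aq)
The solution already contains OH⁻ at 1.5×10⁻² mol/L. Let s be the molar solubility of Fe(OH)₂.
[OH⁻] ≈ 1.5×10⁻² mol/L (common ion dominates); [Fe²⁺] = s.
Ksp = [Fe²⁺][OH⁻]^2 = s(1.5×10⁻²)^2
s = 2.2×10⁻¹⁷ / (1.5×10⁻²)^2 = 9.8×10⁻¹⁴
s = 9.8×10⁻¹⁴ mol/L

9.8×10⁻¹⁴ M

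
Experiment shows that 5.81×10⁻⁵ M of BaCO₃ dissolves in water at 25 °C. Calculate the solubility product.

BaCO₃(s) ⇌ Ba²⁺(aq) + CO₃²⁻(aq)
Let s be the molar solubility. Then [Ba²⁺] = s and [CO₃²⁻] = s.
Ksp = [Ba²⁺][CO₃²⁻] = s · s = s^2
Ksp = (5.81×10⁻⁵)^2 = 3.38×10⁻⁹

Ksp = 3.38×10⁻⁹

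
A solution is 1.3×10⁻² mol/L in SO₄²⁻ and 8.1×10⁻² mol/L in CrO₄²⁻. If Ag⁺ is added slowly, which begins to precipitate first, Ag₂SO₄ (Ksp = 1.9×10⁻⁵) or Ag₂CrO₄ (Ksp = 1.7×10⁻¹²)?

Ag₂CrO₄

Each salt precipitates once Q = Ksp for that salt.
For Ag₂SO₄: [Ag⁺] = (Ksp/[SO₄²⁻])^(1/2) = 3.8×10⁻² mol/L
For Ag₂CrO₄: [Ag⁺] = (Ksp/[CrO₄²⁻])^(1/2) = 4.6×10⁻⁶ mol/L
Ag₂CrO₄ requires the lower [Ag⁺], so it precipitates first.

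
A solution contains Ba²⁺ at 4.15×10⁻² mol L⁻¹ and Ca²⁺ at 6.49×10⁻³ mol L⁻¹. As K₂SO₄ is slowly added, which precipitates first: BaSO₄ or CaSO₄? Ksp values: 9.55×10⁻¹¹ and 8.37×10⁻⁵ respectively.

BaSO₄

The threshold for precipitation is Q = Ksp.
For BaSO₄: [SO₄²⁻] = (Ksp/[Ba²⁺]) = 2.30×10⁻⁹ mol L⁻¹
For CaSO₄: [SO₄²⁻] = (Ksp/[Ca²⁺]) = 1.29×10⁻² mol L⁻¹
The smaller threshold [SO₄²⁻] is reached first, so BaSO₄ precipitates first.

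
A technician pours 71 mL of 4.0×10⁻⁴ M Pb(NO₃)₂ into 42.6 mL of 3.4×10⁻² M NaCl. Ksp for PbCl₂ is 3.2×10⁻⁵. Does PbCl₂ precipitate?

No

The combined volume is 113.6 mL.
[Pb²⁺] = (4.0×10⁻⁴)(71)/113.6 = 2.5×10⁻⁴ M
[Cl⁻] = (3.4×10⁻²)(42.6)/113.6 = 1.3×10⁻² M
Q = [Pb²⁺][Cl⁻]^2 = 4.1×10⁻⁸
Since Q (4.1×10⁻⁸) is less than Ksp (3.2×10⁻⁵), no PbCl₂ precipitates.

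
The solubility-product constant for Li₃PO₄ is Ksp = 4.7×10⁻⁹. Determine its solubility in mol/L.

3.6×10⁻³ M

Li₃PO₄(s) ⇌ 3 Li⁺(aq) + PO₄³⁻(aq)
Call the molar solubility s, so that [Li⁺] = 3s and [PO₄³⁻] = s.
Ksp = [Li⁺]^3[PO₄³⁻] = (3s)^3 · s = 27s^4
27s^4 = 4.7×10⁻⁹  ⇒  s^4 = 1.7×10⁻¹⁰
s = 3.6×10⁻³ mol L⁻¹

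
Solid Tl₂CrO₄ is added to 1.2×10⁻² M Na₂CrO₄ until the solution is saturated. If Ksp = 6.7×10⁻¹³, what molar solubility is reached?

3.7×10⁻⁶ M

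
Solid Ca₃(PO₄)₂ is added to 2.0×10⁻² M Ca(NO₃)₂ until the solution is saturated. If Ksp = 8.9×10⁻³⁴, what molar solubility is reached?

Ca₃(PO₄)₂(s) ⇌ 3 Ca²⁺(aq) + 2 PO₄³⁻(aq)
Ca²⁺ is already present at 2.0×10⁻² M. If s mol/L of Ca₃(PO₄)₂ dissolves, [PO₄³⁻] = 2s while [Ca²⁺] ≈ 2.0×10⁻² M.
Ksp = [Ca²⁺]^3[PO₄³⁻]^2 = (2.0×10⁻²)^3(2s)^2
(2s)^2 = 8.9×10⁻³⁴ / (2.0×10⁻²)^3 = 1.1×10⁻²⁸
s = 5.3×10⁻¹⁵ M

5.3×10⁻¹⁵ M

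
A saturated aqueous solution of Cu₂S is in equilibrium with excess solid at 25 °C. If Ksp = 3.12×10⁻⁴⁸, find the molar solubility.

Cu₂S(s) ⇌ 2 Cu⁺(aq) + S²⁻(aq)
If s mol/L of Cu₂S dissolves, [Cu⁺] = 2s and [S²⁻] = s.
Ksp = [Cu⁺]^2[S²⁻] = (2s)^2 · s = 4s^3
4s^3 = 3.12×10⁻⁴⁸  ⇒  s^3 = 7.80×10⁻⁴⁹
Taking the 3rd root, s = 9.21×10⁻¹⁷ M.

9.21×10⁻¹⁷ M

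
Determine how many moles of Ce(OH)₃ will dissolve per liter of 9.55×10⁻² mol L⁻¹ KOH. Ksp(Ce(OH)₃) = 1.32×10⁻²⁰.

1.52×10⁻¹⁷ M

Ce(OH)₃(s) ⇌ Ce³⁺(aq) + 3 OH⁻(aq)
The solution already contains OH⁻ at 9.55×10⁻² mol L⁻¹. Let s be the molar solubility of Ce(OH)₃.
[OH⁻] ≈ 9.55×10⁻² mol L⁻¹ (common ion dominates); [Ce³⁺] = s.
Ksp = [Ce³⁺][OH⁻]^3 = s(9.55×10⁻²)^3
s = 1.32×10⁻²⁰ / (9.55×10⁻²)^3 = 1.52×10⁻¹⁷
s = 1.52×10⁻¹⁷ mol L⁻¹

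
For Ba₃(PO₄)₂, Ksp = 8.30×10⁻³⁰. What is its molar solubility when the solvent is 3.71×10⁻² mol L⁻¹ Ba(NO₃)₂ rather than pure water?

2.02×10⁻¹³ M

Ba₃(PO₄)₂(s) ⇌ 3 Ba²⁺(aq) + 2 PO₄³⁻(aq)
With Ba²⁺ already at 3.71×10⁻² mol L⁻¹ and s small, take [Ba²⁺] ≈ 3.71×10⁻² mol L⁻¹ and [PO₄³⁻] = 2s.
Ksp = [Ba²⁺]^3[PO₄³⁻]^2 = (3.71×10⁻²)^3(2s)^2
(2s)^2 = 8.30×10⁻³⁰ / (3.71×10⁻²)^3 = 1.63×10⁻²⁵
s = 2.02×10⁻¹³ mol L⁻¹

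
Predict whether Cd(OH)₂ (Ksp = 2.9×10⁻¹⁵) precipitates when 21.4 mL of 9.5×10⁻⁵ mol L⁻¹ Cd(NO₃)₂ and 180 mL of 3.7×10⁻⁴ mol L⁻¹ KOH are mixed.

Total volume after mixing = 21.4 + 180 = 201.4 mL.
[Cd²⁺] = (9.5×10⁻⁵)(21.4)/201.4 = 1.0×10⁻⁵ mol L⁻¹
[OH⁻] = (3.7×10⁻⁴)(180)/201.4 = 3.3×10⁻⁴ mol L⁻¹
Q = [Cd²⁺][OH⁻]^2 = 1.1×10⁻¹²
Because Q > Ksp (1.1×10⁻¹² vs 2.9×10⁻¹⁵), a precipitate of Cd(OH)₂ forms.

Yes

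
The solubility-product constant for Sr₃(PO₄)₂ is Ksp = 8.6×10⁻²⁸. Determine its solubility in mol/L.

Sr₃(PO₄)₂(s) ⇌ 3 Sr²⁺(aq) + 2 PO₄³⁻(aq)
With molar solubility s: [Sr²⁺] = 3s, [PO₄³⁻] = 2s.
Ksp = [Sr²⁺]^3[PO₄³⁻]^2 = (3s)^3 · (2s)^2 = 108s^5
108s^5 = 8.6×10⁻²⁸  ⇒  s^5 = 8.0×10⁻³⁰
Taking the 5th root, s = 1.5×10⁻⁶ M.

1.5×10⁻⁶ M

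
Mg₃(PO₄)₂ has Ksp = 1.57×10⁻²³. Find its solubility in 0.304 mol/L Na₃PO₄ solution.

1.85×10⁻⁸ M

Mg₃(PO₄)₂(s) ⇌ 3 Mg²⁺(aq) + 2 PO₄³⁻(aq)
With PO₄³⁻ already at 0.304 mol/L and s small, take [PO₄³⁻] ≈ 0.304 mol/L and [Mg²⁺] = 3s.
Ksp = [Mg²⁺]^3[PO₄³⁻]^2 = (3s)^3(0.304)^2
(3s)^3 = 1.57×10⁻²³ / (0.304)^2 = 1.70×10⁻²²
s = 1.85×10⁻⁸ mol/L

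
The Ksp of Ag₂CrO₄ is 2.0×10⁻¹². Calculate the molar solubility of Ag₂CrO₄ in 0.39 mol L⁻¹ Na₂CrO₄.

Ag₂CrO₄(s) ⇌ 2 Ag⁺(aq) + CrO₄²⁻(aq)
The solution already contains CrO₄²⁻ at 0.39 mol L⁻¹. Let s be the molar solubility of Ag₂CrO₄.
[CrO₄²⁻] ≈ 0.39 mol L⁻¹ (common ion dominates); [Ag⁺] = 2s.
Ksp = [Ag⁺]^2[CrO₄²⁻] = (2s)^2(0.39)
(2s)^2 = 2.0×10⁻¹² / (0.39) = 5.1×10⁻¹²
s = 1.1×10⁻⁶ mol L⁻¹

1.1×10⁻⁶ M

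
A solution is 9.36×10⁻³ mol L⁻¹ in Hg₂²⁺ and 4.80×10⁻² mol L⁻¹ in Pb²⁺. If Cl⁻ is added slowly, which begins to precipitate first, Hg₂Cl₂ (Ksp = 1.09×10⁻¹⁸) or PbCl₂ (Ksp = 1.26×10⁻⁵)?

Each salt precipitates once Q = Ksp for that salt.
For Hg₂Cl₂: [Cl⁻] = (Ksp/[Hg₂²⁺])^(1/2) = 1.08×10⁻⁸ mol L⁻¹
For PbCl₂: [Cl⁻] = (Ksp/[Pb²⁺])^(1/2) = 1.62×10⁻² mol L⁻¹
Since Hg₂Cl₂ needs less Cl⁻ to reach saturation, it precipitates first.

Hg₂Cl₂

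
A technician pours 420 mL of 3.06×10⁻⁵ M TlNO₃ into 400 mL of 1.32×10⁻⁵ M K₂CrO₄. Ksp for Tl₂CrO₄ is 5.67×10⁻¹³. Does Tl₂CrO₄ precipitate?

Total volume after mixing = 420 + 400 = 820 mL.
[Tl⁺] = (3.06×10⁻⁵)(420)/820 = 1.57×10⁻⁵ M
[CrO₄²⁻] = (1.32×10⁻⁵)(400)/820 = 6.44×10⁻⁶ M
Q = [Tl⁺]^2[CrO₄²⁻] = 1.58×10⁻¹⁵
Q = 1.58×10⁻¹⁵ < Ksp = 5.67×10⁻¹³, so the solution is unsaturated and no precipitate forms.

No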